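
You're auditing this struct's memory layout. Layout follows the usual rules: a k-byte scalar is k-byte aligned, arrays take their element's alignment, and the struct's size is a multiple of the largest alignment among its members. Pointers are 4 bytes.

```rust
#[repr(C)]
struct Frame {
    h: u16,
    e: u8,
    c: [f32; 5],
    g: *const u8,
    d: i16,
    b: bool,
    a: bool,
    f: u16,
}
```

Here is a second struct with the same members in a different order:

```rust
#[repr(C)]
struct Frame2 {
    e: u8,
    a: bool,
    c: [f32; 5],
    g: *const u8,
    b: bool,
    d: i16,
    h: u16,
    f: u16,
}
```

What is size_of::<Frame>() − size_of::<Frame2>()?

@0: h [2B, align 2] → 2
@2: e [1B, align 1] → 3
+1 pad (align 4)
@4: c [20B, align 4] → 24
@24: g [4B, align 4] → 28
@28: d [2B, align 2] → 30
@30: b [1B, align 1] → 31
@31: a [1B, align 1] → 32
@32: f [2B, align 2] → 34
+2 tail pad (align 4)
size 36, align 4
— Frame2 —
@0: e [1B, align 1] → 1
@1: a [1B, align 1] → 2
+2 pad (align 4)
@4: c [20B, align 4] → 24
@24: g [4B, align 4] → 28
@28: b [1B, align 1] → 29
+1 pad (align 2)
@30: d [2B, align 2] → 32
@32: h [2B, align 2] → 34
@34: f [2B, align 2] → 36
size 36, align 4
36 − 36 = 0

0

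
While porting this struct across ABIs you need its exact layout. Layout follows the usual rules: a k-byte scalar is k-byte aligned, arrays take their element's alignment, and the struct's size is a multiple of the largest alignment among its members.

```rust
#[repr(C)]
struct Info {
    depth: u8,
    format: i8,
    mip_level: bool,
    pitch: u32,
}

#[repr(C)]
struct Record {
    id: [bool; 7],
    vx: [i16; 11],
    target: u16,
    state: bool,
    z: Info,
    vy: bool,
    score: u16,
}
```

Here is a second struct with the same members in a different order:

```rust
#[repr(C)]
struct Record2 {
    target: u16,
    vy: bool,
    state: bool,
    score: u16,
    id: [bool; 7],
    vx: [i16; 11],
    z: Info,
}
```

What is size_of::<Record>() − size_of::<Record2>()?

4

Info: @0: depth [1B, align 1] → 1; @1: format [1B, align 1] → 2; @2: mip_level [1B, align 1] → 3; +1 pad (align 4); @4: pitch [4B, align 4] → 8; size 8, align 4
@0: id [7B, align 1] → 7
+1 pad (align 2)
@8: vx [22B, align 2] → 30
@30: target [2B, align 2] → 32
@32: state [1B, align 1] → 33
+3 pad (align 4)
@36: z [8B, align 4] → 44
@44: vy [1B, align 1] → 45
+1 pad (align 2)
@46: score [2B, align 2] → 48
size 48, align 4
— Record2 —
@0: target [2B, align 2] → 2
@2: vy [1B, align 1] → 3
@3: state [1B, align 1] → 4
@4: score [2B, align 2] → 6
@6: id [7B, align 1] → 13
+1 pad (align 2)
@14: vx [22B, align 2] → 36
@36: z [8B, align 4] → 44
size 44, align 4
48 − 44 = 4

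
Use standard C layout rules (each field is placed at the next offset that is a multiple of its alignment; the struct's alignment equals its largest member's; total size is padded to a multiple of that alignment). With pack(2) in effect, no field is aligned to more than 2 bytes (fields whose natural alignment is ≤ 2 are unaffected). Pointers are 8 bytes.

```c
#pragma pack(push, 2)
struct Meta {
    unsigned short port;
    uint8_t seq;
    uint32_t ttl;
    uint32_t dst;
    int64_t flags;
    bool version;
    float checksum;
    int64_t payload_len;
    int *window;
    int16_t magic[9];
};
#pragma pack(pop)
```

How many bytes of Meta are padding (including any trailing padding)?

port at 0 (size 2, align 2) → ends 2
seq at 2 (size 1, align 1) → ends 3
pad 1 to align 2 for ttl
ttl at 4 (size 4, align 2) → ends 8
dst at 8 (size 4, align 2) → ends 12
flags at 12 (size 8, align 2) → ends 20
version at 20 (size 1, align 1) → ends 21
pad 1 to align 2 for checksum
checksum at 22 (size 4, align 2) → ends 26
payload_len at 26 (size 8, align 2) → ends 34
window at 34 (size 8, align 2) → ends 42
magic at 42 (size 18, align 2) → ends 60
total 60 bytes, alignment 2
data bytes 58, size 60 → padding 2

2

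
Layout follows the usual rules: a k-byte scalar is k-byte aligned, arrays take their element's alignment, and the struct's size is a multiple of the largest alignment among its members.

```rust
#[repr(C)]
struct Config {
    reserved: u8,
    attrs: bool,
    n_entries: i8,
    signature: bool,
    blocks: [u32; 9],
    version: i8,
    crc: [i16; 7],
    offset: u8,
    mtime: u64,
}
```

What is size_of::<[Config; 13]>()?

936

reserved at 0 (size 1, align 1) → ends 1
attrs at 1 (size 1, align 1) → ends 2
n_entries at 2 (size 1, align 1) → ends 3
signature at 3 (size 1, align 1) → ends 4
blocks at 4 (size 36, align 4) → ends 40
version at 40 (size 1, align 1) → ends 41
pad 1 to align 2 for crc
crc at 42 (size 14, align 2) → ends 56
offset at 56 (size 1, align 1) → ends 57
pad 7 to align 8 for mtime
mtime at 64 (size 8, align 8) → ends 72
total 72 bytes, alignment 8
array of 13: 13 × 72 = 936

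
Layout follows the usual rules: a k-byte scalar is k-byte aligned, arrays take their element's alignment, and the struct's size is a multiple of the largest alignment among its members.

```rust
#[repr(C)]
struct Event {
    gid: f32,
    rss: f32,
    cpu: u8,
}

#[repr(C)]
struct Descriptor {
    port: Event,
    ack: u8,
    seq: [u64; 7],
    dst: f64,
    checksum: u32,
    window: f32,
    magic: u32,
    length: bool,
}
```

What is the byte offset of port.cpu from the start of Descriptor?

Event: gid at 0 (size 4, align 4) → ends 4; rss at 4 (size 4, align 4) → ends 8; cpu at 8 (size 1, align 1) → ends 9; tail pad 3 to reach multiple of 4; total 12 bytes, alignment 4
port at 0 (size 12, align 4) → ends 12
within Event: cpu at 8
0 + 8 = 8

8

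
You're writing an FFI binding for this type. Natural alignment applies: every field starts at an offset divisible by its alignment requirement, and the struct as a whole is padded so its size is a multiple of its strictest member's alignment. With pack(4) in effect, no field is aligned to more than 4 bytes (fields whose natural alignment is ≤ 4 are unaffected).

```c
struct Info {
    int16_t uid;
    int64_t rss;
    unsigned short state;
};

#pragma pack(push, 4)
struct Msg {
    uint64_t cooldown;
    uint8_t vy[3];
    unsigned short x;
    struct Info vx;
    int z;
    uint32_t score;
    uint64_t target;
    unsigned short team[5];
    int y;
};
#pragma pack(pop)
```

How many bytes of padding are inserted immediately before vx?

2

Info: uid at 0 (size 2, align 2) → ends 2; pad 6 to align 8 for rss; rss at 8 (size 8, align 8) → ends 16; state at 16 (size 2, align 2) → ends 18; tail pad 6 to reach multiple of 8; total 24 bytes, alignment 8
cooldown at 0 (size 8, align 4) → ends 8
vy at 8 (size 3, align 1) → ends 11
pad 1 to align 2 for x
x at 12 (size 2, align 2) → ends 14
pad 2 to align 4 for vx
vx at 16 (size 24, align 4) → ends 40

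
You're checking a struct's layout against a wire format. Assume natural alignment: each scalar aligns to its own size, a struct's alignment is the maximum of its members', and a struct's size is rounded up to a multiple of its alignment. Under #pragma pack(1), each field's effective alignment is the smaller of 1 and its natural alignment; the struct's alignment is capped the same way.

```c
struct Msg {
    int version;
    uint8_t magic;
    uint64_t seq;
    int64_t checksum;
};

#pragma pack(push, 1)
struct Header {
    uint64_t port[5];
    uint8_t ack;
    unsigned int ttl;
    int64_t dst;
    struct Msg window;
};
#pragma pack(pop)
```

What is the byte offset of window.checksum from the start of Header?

69

Msg: 0..4  version  (4B, 4-aligned); 4..5  magic  (1B, 1-aligned); 5..8  -- padding (3B); 8..16  seq  (8B, 8-aligned); 16..24  checksum  (8B, 8-aligned); sizeof = 24, alignof = 8
0..40  port  (40B, 1-aligned)
40..41  ack  (1B, 1-aligned)
41..45  ttl  (4B, 1-aligned)
45..53  dst  (8B, 1-aligned)
53..77  window  (24B, 1-aligned)
within Msg: checksum at 16
53 + 16 = 69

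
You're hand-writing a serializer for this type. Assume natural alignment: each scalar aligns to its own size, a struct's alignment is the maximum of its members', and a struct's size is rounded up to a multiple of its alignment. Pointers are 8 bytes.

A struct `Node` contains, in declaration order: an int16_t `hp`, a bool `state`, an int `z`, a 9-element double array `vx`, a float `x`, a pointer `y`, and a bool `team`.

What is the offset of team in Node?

hp at 0 (size 2, align 2) → ends 2
state at 2 (size 1, align 1) → ends 3
pad 1 to align 4 for z
z at 4 (size 4, align 4) → ends 8
vx at 8 (size 72, align 8) → ends 80
x at 80 (size 4, align 4) → ends 84
pad 4 to align 8 for y
y at 88 (size 8, align 8) → ends 96
team at 96 (size 1, align 1) → ends 97

96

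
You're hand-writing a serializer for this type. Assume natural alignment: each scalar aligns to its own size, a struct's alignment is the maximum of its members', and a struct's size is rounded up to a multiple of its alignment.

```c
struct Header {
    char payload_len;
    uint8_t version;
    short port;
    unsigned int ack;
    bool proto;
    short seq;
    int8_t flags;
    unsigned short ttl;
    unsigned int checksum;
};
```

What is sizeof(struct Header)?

20

0..1  payload_len  (1B, 1-aligned)
1..2  version  (1B, 1-aligned)
2..4  port  (2B, 2-aligned)
4..8  ack  (4B, 4-aligned)
8..9  proto  (1B, 1-aligned)
9..10  -- padding (1B)
10..12  seq  (2B, 2-aligned)
12..13  flags  (1B, 1-aligned)
13..14  -- padding (1B)
14..16  ttl  (2B, 2-aligned)
16..20  checksum  (4B, 4-aligned)
sizeof = 20, alignof = 4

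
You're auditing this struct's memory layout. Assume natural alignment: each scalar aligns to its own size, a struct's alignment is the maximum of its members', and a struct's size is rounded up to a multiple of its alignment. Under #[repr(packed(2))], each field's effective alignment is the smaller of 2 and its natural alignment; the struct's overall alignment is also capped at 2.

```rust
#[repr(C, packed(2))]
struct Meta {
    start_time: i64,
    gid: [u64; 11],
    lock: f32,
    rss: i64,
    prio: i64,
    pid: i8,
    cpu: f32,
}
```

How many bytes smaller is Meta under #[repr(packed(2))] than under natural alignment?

natural layout:
  0..8  start_time  (8B, 8-aligned)
  8..96  gid  (88B, 8-aligned)
  96..100  lock  (4B, 4-aligned)
  100..104  -- padding (4B)
  104..112  rss  (8B, 8-aligned)
  112..120  prio  (8B, 8-aligned)
  120..121  pid  (1B, 1-aligned)
  121..124  -- padding (3B)
  124..128  cpu  (4B, 4-aligned)
  sizeof = 128, alignof = 8
packed(2) layout:
  0..8  start_time  (8B, 2-aligned)
  8..96  gid  (88B, 2-aligned)
  96..100  lock  (4B, 2-aligned)
  100..108  rss  (8B, 2-aligned)
  108..116  prio  (8B, 2-aligned)
  116..117  pid  (1B, 1-aligned)
  117..118  -- padding (1B)
  118..122  cpu  (4B, 2-aligned)
  sizeof = 122, alignof = 2
128 − 122 = 6

6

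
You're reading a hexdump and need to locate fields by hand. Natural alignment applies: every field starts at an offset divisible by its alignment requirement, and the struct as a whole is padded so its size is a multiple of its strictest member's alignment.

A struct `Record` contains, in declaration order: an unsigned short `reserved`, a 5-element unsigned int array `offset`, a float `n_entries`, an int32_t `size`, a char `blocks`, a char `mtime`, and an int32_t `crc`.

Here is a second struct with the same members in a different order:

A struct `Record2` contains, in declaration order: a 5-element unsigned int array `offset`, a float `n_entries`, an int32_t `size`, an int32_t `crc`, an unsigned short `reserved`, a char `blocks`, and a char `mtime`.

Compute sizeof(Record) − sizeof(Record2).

0..2  reserved  (2B, 2-aligned)
2..4  -- padding (2B)
4..24  offset  (20B, 4-aligned)
24..28  n_entries  (4B, 4-aligned)
28..32  size  (4B, 4-aligned)
32..33  blocks  (1B, 1-aligned)
33..34  mtime  (1B, 1-aligned)
34..36  -- padding (2B)
36..40  crc  (4B, 4-aligned)
sizeof = 40, alignof = 4
— Record2 —
0..20  offset  (20B, 4-aligned)
20..24  n_entries  (4B, 4-aligned)
24..28  size  (4B, 4-aligned)
28..32  crc  (4B, 4-aligned)
32..34  reserved  (2B, 2-aligned)
34..35  blocks  (1B, 1-aligned)
35..36  mtime  (1B, 1-aligned)
sizeof = 36, alignof = 4
40 − 36 = 4

4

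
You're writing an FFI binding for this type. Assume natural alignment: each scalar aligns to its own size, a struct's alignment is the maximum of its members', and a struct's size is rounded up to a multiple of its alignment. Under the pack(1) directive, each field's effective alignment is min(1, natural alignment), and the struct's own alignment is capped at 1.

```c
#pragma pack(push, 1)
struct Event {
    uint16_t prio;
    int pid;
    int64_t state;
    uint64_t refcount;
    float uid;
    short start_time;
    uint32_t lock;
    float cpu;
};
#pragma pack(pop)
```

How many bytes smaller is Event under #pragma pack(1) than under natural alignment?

4

natural layout:
  @0: prio [2B, align 2] → 2
  +2 pad (align 4)
  @4: pid [4B, align 4] → 8
  @8: state [8B, align 8] → 16
  @16: refcount [8B, align 8] → 24
  @24: uid [4B, align 4] → 28
  @28: start_time [2B, align 2] → 30
  +2 pad (align 4)
  @32: lock [4B, align 4] → 36
  @36: cpu [4B, align 4] → 40
  size 40, align 8
packed(1) layout:
  @0: prio [2B, align 1] → 2
  @2: pid [4B, align 1] → 6
  @6: state [8B, align 1] → 14
  @14: refcount [8B, align 1] → 22
  @22: uid [4B, align 1] → 26
  @26: start_time [2B, align 1] → 28
  @28: lock [4B, align 1] → 32
  @32: cpu [4B, align 1] → 36
  size 36, align 1
40 − 36 = 4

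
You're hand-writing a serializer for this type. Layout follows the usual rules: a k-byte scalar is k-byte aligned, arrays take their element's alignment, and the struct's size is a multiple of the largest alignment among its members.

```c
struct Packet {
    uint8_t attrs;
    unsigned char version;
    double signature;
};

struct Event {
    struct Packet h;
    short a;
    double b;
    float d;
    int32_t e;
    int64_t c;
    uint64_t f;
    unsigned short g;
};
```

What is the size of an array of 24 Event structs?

1536

Packet: attrs at 0 (size 1, align 1) → ends 1; version at 1 (size 1, align 1) → ends 2; pad 6 to align 8 for signature; signature at 8 (size 8, align 8) → ends 16; total 16 bytes, alignment 8
h at 0 (size 16, align 8) → ends 16
a at 16 (size 2, align 2) → ends 18
pad 6 to align 8 for b
b at 24 (size 8, align 8) → ends 32
d at 32 (size 4, align 4) → ends 36
e at 36 (size 4, align 4) → ends 40
c at 40 (size 8, align 8) → ends 48
f at 48 (size 8, align 8) → ends 56
g at 56 (size 2, align 2) → ends 58
tail pad 6 to reach multiple of 8
total 64 bytes, alignment 8
array of 24: 24 × 64 = 1536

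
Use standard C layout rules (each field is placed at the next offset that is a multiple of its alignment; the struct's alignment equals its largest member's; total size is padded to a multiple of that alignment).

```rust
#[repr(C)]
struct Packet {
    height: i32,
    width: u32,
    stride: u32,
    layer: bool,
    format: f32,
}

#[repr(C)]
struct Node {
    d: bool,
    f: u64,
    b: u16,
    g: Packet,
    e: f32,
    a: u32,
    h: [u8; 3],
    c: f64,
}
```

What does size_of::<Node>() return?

Packet: @0: height [4B, align 4] → 4; @4: width [4B, align 4] → 8; @8: stride [4B, align 4] → 12; @12: layer [1B, align 1] → 13; +3 pad (align 4); @16: format [4B, align 4] → 20; size 20, align 4
@0: d [1B, align 1] → 1
+7 pad (align 8)
@8: f [8B, align 8] → 16
@16: b [2B, align 2] → 18
+2 pad (align 4)
@20: g [20B, align 4] → 40
@40: e [4B, align 4] → 44
@44: a [4B, align 4] → 48
@48: h [3B, align 1] → 51
+5 pad (align 8)
@56: c [8B, align 8] → 64
size 64, align 8

64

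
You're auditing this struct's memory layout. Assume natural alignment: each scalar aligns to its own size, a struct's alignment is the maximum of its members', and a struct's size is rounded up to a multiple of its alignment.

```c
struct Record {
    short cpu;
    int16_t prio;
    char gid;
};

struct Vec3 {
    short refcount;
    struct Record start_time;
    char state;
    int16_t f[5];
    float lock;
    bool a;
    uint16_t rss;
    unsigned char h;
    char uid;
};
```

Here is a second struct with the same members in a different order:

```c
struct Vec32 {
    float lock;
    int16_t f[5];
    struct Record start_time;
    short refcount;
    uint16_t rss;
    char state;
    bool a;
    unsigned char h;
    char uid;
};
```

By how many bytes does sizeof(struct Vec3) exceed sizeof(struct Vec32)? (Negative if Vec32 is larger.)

Record: 0..2  cpu  (2B, 2-aligned); 2..4  prio  (2B, 2-aligned); 4..5  gid  (1B, 1-aligned); 5..6  -- tail padding (1B); sizeof = 6, alignof = 2
0..2  refcount  (2B, 2-aligned)
2..8  start_time  (6B, 2-aligned)
8..9  state  (1B, 1-aligned)
9..10  -- padding (1B)
10..20  f  (10B, 2-aligned)
20..24  lock  (4B, 4-aligned)
24..25  a  (1B, 1-aligned)
25..26  -- padding (1B)
26..28  rss  (2B, 2-aligned)
28..29  h  (1B, 1-aligned)
29..30  uid  (1B, 1-aligned)
30..32  -- tail padding (2B)
sizeof = 32, alignof = 4
— Vec32 —
0..4  lock  (4B, 4-aligned)
4..14  f  (10B, 2-aligned)
14..20  start_time  (6B, 2-aligned)
20..22  refcount  (2B, 2-aligned)
22..24  rss  (2B, 2-aligned)
24..25  state  (1B, 1-aligned)
25..26  a  (1B, 1-aligned)
26..27  h  (1B, 1-aligned)
27..28  uid  (1B, 1-aligned)
sizeof = 28, alignof = 4
32 − 28 = 4

4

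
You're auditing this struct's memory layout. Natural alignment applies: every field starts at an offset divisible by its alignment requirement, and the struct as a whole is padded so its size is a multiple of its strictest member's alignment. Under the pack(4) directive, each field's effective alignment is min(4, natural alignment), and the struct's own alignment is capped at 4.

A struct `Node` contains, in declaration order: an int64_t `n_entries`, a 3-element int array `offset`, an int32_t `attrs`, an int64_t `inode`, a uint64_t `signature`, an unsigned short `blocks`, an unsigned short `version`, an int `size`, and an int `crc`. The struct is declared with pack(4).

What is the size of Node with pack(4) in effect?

n_entries at 0 (size 8, align 4) → ends 8
offset at 8 (size 12, align 4) → ends 20
attrs at 20 (size 4, align 4) → ends 24
inode at 24 (size 8, align 4) → ends 32
signature at 32 (size 8, align 4) → ends 40
blocks at 40 (size 2, align 2) → ends 42
version at 42 (size 2, align 2) → ends 44
size at 44 (size 4, align 4) → ends 48
crc at 48 (size 4, align 4) → ends 52
total 52 bytes, alignment 4

52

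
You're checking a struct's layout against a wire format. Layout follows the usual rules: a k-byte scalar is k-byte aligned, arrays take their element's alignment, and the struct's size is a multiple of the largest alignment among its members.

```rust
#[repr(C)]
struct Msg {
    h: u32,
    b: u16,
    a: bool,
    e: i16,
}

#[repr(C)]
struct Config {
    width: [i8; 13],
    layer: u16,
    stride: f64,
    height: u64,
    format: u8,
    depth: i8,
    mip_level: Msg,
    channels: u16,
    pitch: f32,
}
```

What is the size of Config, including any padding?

56

Msg: 0..4  h  (4B, 4-aligned); 4..6  b  (2B, 2-aligned); 6..7  a  (1B, 1-aligned); 7..8  -- padding (1B); 8..10  e  (2B, 2-aligned); 10..12  -- tail padding (2B); sizeof = 12, alignof = 4
0..13  width  (13B, 1-aligned)
13..14  -- padding (1B)
14..16  layer  (2B, 2-aligned)
16..24  stride  (8B, 8-aligned)
24..32  height  (8B, 8-aligned)
32..33  format  (1B, 1-aligned)
33..34  depth  (1B, 1-aligned)
34..36  -- padding (2B)
36..48  mip_level  (12B, 4-aligned)
48..50  channels  (2B, 2-aligned)
50..52  -- padding (2B)
52..56  pitch  (4B, 4-aligned)
sizeof = 56, alignof = 8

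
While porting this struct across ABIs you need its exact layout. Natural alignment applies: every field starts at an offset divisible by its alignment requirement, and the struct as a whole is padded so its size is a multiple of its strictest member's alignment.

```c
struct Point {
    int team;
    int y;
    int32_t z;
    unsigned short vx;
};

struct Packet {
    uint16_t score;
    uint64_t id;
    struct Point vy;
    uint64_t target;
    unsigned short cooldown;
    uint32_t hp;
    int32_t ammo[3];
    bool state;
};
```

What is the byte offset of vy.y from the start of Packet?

Point: team at 0 (size 4, align 4) → ends 4; y at 4 (size 4, align 4) → ends 8; z at 8 (size 4, align 4) → ends 12; vx at 12 (size 2, align 2) → ends 14; tail pad 2 to reach multiple of 4; total 16 bytes, alignment 4
score at 0 (size 2, align 2) → ends 2
pad 6 to align 8 for id
id at 8 (size 8, align 8) → ends 16
vy at 16 (size 16, align 4) → ends 32
within Point: y at 4
16 + 4 = 20

20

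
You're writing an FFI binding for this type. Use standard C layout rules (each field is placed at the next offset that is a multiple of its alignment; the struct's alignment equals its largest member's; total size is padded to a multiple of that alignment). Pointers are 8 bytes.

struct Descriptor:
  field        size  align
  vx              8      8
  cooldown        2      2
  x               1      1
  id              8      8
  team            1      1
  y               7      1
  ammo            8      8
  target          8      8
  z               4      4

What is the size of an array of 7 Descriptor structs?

vx at 0 (size 8, align 8) → ends 8
cooldown at 8 (size 2, align 2) → ends 10
x at 10 (size 1, align 1) → ends 11
pad 5 to align 8 for id
id at 16 (size 8, align 8) → ends 24
team at 24 (size 1, align 1) → ends 25
y at 25 (size 7, align 1) → ends 32
ammo at 32 (size 8, align 8) → ends 40
target at 40 (size 8, align 8) → ends 48
z at 48 (size 4, align 4) → ends 52
tail pad 4 to reach multiple of 8
total 56 bytes, alignment 8
array of 7: 7 × 56 = 392

392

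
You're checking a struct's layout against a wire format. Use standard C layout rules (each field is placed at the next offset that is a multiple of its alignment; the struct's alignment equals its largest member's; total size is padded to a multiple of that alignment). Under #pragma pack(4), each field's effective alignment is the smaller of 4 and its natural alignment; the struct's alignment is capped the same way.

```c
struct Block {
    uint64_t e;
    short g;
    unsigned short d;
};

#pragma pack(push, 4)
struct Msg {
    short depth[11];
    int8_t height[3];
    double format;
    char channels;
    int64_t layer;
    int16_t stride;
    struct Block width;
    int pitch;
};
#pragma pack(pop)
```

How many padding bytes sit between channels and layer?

3

Block: 0..8  e  (8B, 8-aligned); 8..10  g  (2B, 2-aligned); 10..12  d  (2B, 2-aligned); 12..16  -- tail padding (4B); sizeof = 16, alignof = 8
0..22  depth  (22B, 2-aligned)
22..25  height  (3B, 1-aligned)
25..28  -- padding (3B)
28..36  format  (8B, 4-aligned)
36..37  channels  (1B, 1-aligned)
37..40  -- padding (3B)
40..48  layer  (8B, 4-aligned)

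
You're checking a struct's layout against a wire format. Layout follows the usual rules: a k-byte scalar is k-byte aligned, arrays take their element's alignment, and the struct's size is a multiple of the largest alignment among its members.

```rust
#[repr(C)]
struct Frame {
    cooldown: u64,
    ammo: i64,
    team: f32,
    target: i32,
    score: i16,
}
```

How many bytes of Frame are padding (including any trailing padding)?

0..8  cooldown  (8B, 8-aligned)
8..16  ammo  (8B, 8-aligned)
16..20  team  (4B, 4-aligned)
20..24  target  (4B, 4-aligned)
24..26  score  (2B, 2-aligned)
26..32  -- tail padding (6B)
sizeof = 32, alignof = 8
data bytes 26, size 32 → padding 6

6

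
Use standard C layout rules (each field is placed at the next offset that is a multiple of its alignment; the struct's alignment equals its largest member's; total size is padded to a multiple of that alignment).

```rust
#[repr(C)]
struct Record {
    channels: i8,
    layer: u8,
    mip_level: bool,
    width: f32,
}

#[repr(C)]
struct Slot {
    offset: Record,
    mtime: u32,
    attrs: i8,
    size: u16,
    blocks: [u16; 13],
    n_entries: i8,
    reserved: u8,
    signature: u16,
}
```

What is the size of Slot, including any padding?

Record: 0..1  channels  (1B, 1-aligned); 1..2  layer  (1B, 1-aligned); 2..3  mip_level  (1B, 1-aligned); 3..4  -- padding (1B); 4..8  width  (4B, 4-aligned); sizeof = 8, alignof = 4
0..8  offset  (8B, 4-aligned)
8..12  mtime  (4B, 4-aligned)
12..13  attrs  (1B, 1-aligned)
13..14  -- padding (1B)
14..16  size  (2B, 2-aligned)
16..42  blocks  (26B, 2-aligned)
42..43  n_entries  (1B, 1-aligned)
43..44  reserved  (1B, 1-aligned)
44..46  signature  (2B, 2-aligned)
46..48  -- tail padding (2B)
sizeof = 48, alignof = 4

48 bytes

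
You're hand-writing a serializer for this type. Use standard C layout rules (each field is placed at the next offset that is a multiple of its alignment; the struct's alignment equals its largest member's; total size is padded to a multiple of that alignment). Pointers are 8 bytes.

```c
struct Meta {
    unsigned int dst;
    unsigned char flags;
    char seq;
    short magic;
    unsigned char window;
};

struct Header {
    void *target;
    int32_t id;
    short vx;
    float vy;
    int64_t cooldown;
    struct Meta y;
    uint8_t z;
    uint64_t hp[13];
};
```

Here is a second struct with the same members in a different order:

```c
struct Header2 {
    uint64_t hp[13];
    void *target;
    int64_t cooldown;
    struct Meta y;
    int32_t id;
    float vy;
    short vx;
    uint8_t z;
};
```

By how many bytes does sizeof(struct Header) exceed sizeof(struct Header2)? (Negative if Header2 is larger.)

Meta: @0: dst [4B, align 4] → 4; @4: flags [1B, align 1] → 5; @5: seq [1B, align 1] → 6; @6: magic [2B, align 2] → 8; @8: window [1B, align 1] → 9; +3 tail pad (align 4); size 12, align 4
@0: target [8B, align 8] → 8
@8: id [4B, align 4] → 12
@12: vx [2B, align 2] → 14
+2 pad (align 4)
@16: vy [4B, align 4] → 20
+4 pad (align 8)
@24: cooldown [8B, align 8] → 32
@32: y [12B, align 4] → 44
@44: z [1B, align 1] → 45
+3 pad (align 8)
@48: hp [104B, align 8] → 152
size 152, align 8
— Header2 —
@0: hp [104B, align 8] → 104
@104: target [8B, align 8] → 112
@112: cooldown [8B, align 8] → 120
@120: y [12B, align 4] → 132
@132: id [4B, align 4] → 136
@136: vy [4B, align 4] → 140
@140: vx [2B, align 2] → 142
@142: z [1B, align 1] → 143
+1 tail pad (align 8)
size 144, align 8
152 − 144 = 8

8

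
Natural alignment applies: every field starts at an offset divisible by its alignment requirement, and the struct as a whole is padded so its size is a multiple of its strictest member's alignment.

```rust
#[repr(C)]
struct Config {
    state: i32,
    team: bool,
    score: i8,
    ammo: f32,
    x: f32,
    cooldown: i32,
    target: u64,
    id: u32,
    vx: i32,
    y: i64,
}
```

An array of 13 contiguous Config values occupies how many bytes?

624

state at 0 (size 4, align 4) → ends 4
team at 4 (size 1, align 1) → ends 5
score at 5 (size 1, align 1) → ends 6
pad 2 to align 4 for ammo
ammo at 8 (size 4, align 4) → ends 12
x at 12 (size 4, align 4) → ends 16
cooldown at 16 (size 4, align 4) → ends 20
pad 4 to align 8 for target
target at 24 (size 8, align 8) → ends 32
id at 32 (size 4, align 4) → ends 36
vx at 36 (size 4, align 4) → ends 40
y at 40 (size 8, align 8) → ends 48
total 48 bytes, alignment 8
array of 13: 13 × 48 = 624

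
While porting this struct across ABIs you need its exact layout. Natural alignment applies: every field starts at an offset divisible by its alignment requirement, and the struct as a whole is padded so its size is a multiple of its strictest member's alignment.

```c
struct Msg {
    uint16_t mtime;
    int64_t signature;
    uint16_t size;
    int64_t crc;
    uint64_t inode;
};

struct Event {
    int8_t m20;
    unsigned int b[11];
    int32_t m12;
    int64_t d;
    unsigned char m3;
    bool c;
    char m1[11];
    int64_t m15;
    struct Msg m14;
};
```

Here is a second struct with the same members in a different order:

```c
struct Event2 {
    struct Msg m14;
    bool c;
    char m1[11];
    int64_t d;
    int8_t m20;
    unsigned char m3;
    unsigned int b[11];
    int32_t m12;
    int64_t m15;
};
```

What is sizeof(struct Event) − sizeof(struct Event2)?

Msg: mtime at 0 (size 2, align 2) → ends 2; pad 6 to align 8 for signature; signature at 8 (size 8, align 8) → ends 16; size at 16 (size 2, align 2) → ends 18; pad 6 to align 8 for crc; crc at 24 (size 8, align 8) → ends 32; inode at 32 (size 8, align 8) → ends 40; total 40 bytes, alignment 8
m20 at 0 (size 1, align 1) → ends 1
pad 3 to align 4 for b
b at 4 (size 44, align 4) → ends 48
m12 at 48 (size 4, align 4) → ends 52
pad 4 to align 8 for d
d at 56 (size 8, align 8) → ends 64
m3 at 64 (size 1, align 1) → ends 65
c at 65 (size 1, align 1) → ends 66
m1 at 66 (size 11, align 1) → ends 77
pad 3 to align 8 for m15
m15 at 80 (size 8, align 8) → ends 88
m14 at 88 (size 40, align 8) → ends 128
total 128 bytes, alignment 8
— Event2 —
m14 at 0 (size 40, align 8) → ends 40
c at 40 (size 1, align 1) → ends 41
m1 at 41 (size 11, align 1) → ends 52
pad 4 to align 8 for d
d at 56 (size 8, align 8) → ends 64
m20 at 64 (size 1, align 1) → ends 65
m3 at 65 (size 1, align 1) → ends 66
pad 2 to align 4 for b
b at 68 (size 44, align 4) → ends 112
m12 at 112 (size 4, align 4) → ends 116
pad 4 to align 8 for m15
m15 at 120 (size 8, align 8) → ends 128
total 128 bytes, alignment 8
128 − 128 = 0

0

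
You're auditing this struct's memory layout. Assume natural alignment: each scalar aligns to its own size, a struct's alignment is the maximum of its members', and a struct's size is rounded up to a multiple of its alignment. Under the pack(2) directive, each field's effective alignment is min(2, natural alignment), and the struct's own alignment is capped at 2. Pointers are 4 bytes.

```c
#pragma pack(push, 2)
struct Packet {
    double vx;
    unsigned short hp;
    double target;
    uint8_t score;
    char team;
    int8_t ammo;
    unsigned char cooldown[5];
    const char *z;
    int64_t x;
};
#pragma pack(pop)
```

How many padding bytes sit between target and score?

0..8  vx  (8B, 2-aligned)
8..10  hp  (2B, 2-aligned)
10..18  target  (8B, 2-aligned)
18..19  score  (1B, 1-aligned)

0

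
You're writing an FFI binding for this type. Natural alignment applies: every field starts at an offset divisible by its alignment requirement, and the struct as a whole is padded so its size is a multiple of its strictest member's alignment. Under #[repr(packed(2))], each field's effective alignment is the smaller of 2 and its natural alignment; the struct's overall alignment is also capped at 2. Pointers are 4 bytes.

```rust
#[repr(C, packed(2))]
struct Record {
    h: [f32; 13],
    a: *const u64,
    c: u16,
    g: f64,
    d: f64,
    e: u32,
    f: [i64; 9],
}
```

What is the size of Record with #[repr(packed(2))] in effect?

150

0..52  h  (52B, 2-aligned)
52..56  a  (4B, 2-aligned)
56..58  c  (2B, 2-aligned)
58..66  g  (8B, 2-aligned)
66..74  d  (8B, 2-aligned)
74..78  e  (4B, 2-aligned)
78..150  f  (72B, 2-aligned)
sizeof = 150, alignof = 2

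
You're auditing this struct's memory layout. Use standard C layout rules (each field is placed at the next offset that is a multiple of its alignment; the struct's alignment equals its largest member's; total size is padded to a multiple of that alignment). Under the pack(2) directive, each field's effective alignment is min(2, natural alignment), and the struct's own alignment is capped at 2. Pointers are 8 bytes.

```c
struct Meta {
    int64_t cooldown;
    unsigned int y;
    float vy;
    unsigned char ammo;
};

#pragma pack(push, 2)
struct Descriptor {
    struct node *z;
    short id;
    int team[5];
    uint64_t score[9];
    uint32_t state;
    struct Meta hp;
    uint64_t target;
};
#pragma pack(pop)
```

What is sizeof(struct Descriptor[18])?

Meta: @0: cooldown [8B, align 8] → 8; @8: y [4B, align 4] → 12; @12: vy [4B, align 4] → 16; @16: ammo [1B, align 1] → 17; +7 tail pad (align 8); size 24, align 8
@0: z [8B, align 2] → 8
@8: id [2B, align 2] → 10
@10: team [20B, align 2] → 30
@30: score [72B, align 2] → 102
@102: state [4B, align 2] → 106
@106: hp [24B, align 2] → 130
@130: target [8B, align 2] → 138
size 138, align 2
array of 18: 18 × 138 = 2484

2484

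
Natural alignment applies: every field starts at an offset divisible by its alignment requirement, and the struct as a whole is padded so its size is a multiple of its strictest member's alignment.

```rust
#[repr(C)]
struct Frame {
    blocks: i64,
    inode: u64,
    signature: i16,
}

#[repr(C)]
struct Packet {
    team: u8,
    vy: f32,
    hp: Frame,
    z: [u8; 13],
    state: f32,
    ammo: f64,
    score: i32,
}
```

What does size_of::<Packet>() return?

Frame: @0: blocks [8B, align 8] → 8; @8: inode [8B, align 8] → 16; @16: signature [2B, align 2] → 18; +6 tail pad (align 8); size 24, align 8
@0: team [1B, align 1] → 1
+3 pad (align 4)
@4: vy [4B, align 4] → 8
@8: hp [24B, align 8] → 32
@32: z [13B, align 1] → 45
+3 pad (align 4)
@48: state [4B, align 4] → 52
+4 pad (align 8)
@56: ammo [8B, align 8] → 64
@64: score [4B, align 4] → 68
+4 tail pad (align 8)
size 72, align 8

72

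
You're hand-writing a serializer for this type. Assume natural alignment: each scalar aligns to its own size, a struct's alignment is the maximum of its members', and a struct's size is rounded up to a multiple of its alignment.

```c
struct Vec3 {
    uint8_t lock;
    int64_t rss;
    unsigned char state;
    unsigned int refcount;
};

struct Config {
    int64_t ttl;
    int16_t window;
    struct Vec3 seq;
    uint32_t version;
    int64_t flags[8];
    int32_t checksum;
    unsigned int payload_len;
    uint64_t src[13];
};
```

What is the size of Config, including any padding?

224 bytes

Vec3: 0..1  lock  (1B, 1-aligned); 1..8  -- padding (7B); 8..16  rss  (8B, 8-aligned); 16..17  state  (1B, 1-aligned); 17..20  -- padding (3B); 20..24  refcount  (4B, 4-aligned); sizeof = 24, alignof = 8
0..8  ttl  (8B, 8-aligned)
8..10  window  (2B, 2-aligned)
10..16  -- padding (6B)
16..40  seq  (24B, 8-aligned)
40..44  version  (4B, 4-aligned)
44..48  -- padding (4B)
48..112  flags  (64B, 8-aligned)
112..116  checksum  (4B, 4-aligned)
116..120  payload_len  (4B, 4-aligned)
120..224  src  (104B, 8-aligned)
sizeof = 224, alignof = 8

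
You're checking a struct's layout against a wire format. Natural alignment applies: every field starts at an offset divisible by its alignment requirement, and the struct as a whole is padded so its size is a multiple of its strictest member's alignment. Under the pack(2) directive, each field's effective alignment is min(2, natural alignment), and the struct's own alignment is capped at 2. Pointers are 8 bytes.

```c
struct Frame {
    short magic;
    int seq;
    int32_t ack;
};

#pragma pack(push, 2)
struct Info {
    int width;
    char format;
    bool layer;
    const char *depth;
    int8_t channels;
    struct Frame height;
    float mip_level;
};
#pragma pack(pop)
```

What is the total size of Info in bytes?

Frame: 0..2  magic  (2B, 2-aligned); 2..4  -- padding (2B); 4..8  seq  (4B, 4-aligned); 8..12  ack  (4B, 4-aligned); sizeof = 12, alignof = 4
0..4  width  (4B, 2-aligned)
4..5  format  (1B, 1-aligned)
5..6  layer  (1B, 1-aligned)
6..14  depth  (8B, 2-aligned)
14..15  channels  (1B, 1-aligned)
15..16  -- padding (1B)
16..28  height  (12B, 2-aligned)
28..32  mip_level  (4B, 2-aligned)
sizeof = 32, alignof = 2

32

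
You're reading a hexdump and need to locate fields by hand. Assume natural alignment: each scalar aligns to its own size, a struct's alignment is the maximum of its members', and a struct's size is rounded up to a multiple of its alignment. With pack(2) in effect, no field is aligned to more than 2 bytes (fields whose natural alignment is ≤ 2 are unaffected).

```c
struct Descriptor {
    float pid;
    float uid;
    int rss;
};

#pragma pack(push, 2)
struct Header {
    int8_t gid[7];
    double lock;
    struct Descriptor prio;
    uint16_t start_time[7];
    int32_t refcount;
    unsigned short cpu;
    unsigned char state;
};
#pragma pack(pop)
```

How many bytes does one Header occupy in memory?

Descriptor: @0: pid [4B, align 4] → 4; @4: uid [4B, align 4] → 8; @8: rss [4B, align 4] → 12; size 12, align 4
@0: gid [7B, align 1] → 7
+1 pad (align 2)
@8: lock [8B, align 2] → 16
@16: prio [12B, align 2] → 28
@28: start_time [14B, align 2] → 42
@42: refcount [4B, align 2] → 46
@46: cpu [2B, align 2] → 48
@48: state [1B, align 1] → 49
+1 tail pad (align 2)
size 50, align 2

50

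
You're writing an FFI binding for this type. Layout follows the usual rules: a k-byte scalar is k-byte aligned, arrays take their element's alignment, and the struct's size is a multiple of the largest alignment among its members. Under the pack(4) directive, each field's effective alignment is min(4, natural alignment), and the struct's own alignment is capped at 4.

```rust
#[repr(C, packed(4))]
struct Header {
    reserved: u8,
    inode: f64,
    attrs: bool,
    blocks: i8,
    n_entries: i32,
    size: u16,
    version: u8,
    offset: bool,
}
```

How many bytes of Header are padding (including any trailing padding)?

5

0..1  reserved  (1B, 1-aligned)
1..4  -- padding (3B)
4..12  inode  (8B, 4-aligned)
12..13  attrs  (1B, 1-aligned)
13..14  blocks  (1B, 1-aligned)
14..16  -- padding (2B)
16..20  n_entries  (4B, 4-aligned)
20..22  size  (2B, 2-aligned)
22..23  version  (1B, 1-aligned)
23..24  offset  (1B, 1-aligned)
sizeof = 24, alignof = 4
data bytes 19, size 24 → padding 5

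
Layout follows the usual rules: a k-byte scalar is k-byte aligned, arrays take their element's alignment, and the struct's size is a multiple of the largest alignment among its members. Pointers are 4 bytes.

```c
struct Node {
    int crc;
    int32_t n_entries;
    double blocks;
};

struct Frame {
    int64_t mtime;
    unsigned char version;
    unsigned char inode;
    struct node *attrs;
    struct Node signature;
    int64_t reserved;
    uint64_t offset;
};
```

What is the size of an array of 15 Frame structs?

720

Node: 0..4  crc  (4B, 4-aligned); 4..8  n_entries  (4B, 4-aligned); 8..16  blocks  (8B, 8-aligned); sizeof = 16, alignof = 8
0..8  mtime  (8B, 8-aligned)
8..9  version  (1B, 1-aligned)
9..10  inode  (1B, 1-aligned)
10..12  -- padding (2B)
12..16  attrs  (4B, 4-aligned)
16..32  signature  (16B, 8-aligned)
32..40  reserved  (8B, 8-aligned)
40..48  offset  (8B, 8-aligned)
sizeof = 48, alignof = 8
array of 15: 15 × 48 = 720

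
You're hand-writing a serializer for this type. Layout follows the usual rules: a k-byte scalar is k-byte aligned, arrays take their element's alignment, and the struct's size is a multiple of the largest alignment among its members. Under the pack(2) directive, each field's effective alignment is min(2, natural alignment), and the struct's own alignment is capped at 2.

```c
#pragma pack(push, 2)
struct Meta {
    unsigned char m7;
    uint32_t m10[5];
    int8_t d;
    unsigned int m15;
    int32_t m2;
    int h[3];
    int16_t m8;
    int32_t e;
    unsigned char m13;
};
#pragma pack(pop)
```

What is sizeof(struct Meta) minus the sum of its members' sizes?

3

0..1  m7  (1B, 1-aligned)
1..2  -- padding (1B)
2..22  m10  (20B, 2-aligned)
22..23  d  (1B, 1-aligned)
23..24  -- padding (1B)
24..28  m15  (4B, 2-aligned)
28..32  m2  (4B, 2-aligned)
32..44  h  (12B, 2-aligned)
44..46  m8  (2B, 2-aligned)
46..50  e  (4B, 2-aligned)
50..51  m13  (1B, 1-aligned)
51..52  -- tail padding (1B)
sizeof = 52, alignof = 2
data bytes 49, size 52 → padding 3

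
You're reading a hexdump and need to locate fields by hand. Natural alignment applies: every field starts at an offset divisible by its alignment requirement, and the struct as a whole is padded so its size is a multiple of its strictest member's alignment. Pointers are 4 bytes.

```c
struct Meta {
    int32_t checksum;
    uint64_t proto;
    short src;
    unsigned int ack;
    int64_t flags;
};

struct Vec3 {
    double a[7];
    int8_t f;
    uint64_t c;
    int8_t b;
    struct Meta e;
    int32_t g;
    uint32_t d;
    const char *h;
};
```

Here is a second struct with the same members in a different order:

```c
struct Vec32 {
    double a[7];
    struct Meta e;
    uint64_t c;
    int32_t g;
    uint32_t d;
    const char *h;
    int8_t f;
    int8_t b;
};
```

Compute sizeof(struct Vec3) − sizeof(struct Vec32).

16

Meta: checksum at 0 (size 4, align 4) → ends 4; pad 4 to align 8 for proto; proto at 8 (size 8, align 8) → ends 16; src at 16 (size 2, align 2) → ends 18; pad 2 to align 4 for ack; ack at 20 (size 4, align 4) → ends 24; flags at 24 (size 8, align 8) → ends 32; total 32 bytes, alignment 8
a at 0 (size 56, align 8) → ends 56
f at 56 (size 1, align 1) → ends 57
pad 7 to align 8 for c
c at 64 (size 8, align 8) → ends 72
b at 72 (size 1, align 1) → ends 73
pad 7 to align 8 for e
e at 80 (size 32, align 8) → ends 112
g at 112 (size 4, align 4) → ends 116
d at 116 (size 4, align 4) → ends 120
h at 120 (size 4, align 4) → ends 124
tail pad 4 to reach multiple of 8
total 128 bytes, alignment 8
— Vec32 —
a at 0 (size 56, align 8) → ends 56
e at 56 (size 32, align 8) → ends 88
c at 88 (size 8, align 8) → ends 96
g at 96 (size 4, align 4) → ends 100
d at 100 (size 4, align 4) → ends 104
h at 104 (size 4, align 4) → ends 108
f at 108 (size 1, align 1) → ends 109
b at 109 (size 1, align 1) → ends 110
tail pad 2 to reach multiple of 8
total 112 bytes, alignment 8
128 − 112 = 16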